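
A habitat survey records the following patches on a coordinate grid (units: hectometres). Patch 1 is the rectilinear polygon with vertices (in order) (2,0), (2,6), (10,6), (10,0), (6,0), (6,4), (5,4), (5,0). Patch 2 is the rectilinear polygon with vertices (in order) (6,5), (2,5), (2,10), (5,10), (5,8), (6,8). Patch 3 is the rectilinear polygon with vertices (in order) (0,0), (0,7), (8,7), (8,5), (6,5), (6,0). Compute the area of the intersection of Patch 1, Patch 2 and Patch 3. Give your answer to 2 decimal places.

4.00

The intersection is the polygon with vertices (6,6), (6,5), (2,5), (2,6).
By the shoelace formula its area is 4.00.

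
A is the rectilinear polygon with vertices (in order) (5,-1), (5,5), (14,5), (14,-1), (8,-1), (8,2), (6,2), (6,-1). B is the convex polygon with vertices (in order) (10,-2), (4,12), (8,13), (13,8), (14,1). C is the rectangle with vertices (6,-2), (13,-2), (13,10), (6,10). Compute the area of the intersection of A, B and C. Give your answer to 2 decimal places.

27.24

The intersection is the polygon with vertices (11.333,-1), (9.571,-1), (7,5), (13,5), (13,0.25).
By the shoelace formula its area is 27.24.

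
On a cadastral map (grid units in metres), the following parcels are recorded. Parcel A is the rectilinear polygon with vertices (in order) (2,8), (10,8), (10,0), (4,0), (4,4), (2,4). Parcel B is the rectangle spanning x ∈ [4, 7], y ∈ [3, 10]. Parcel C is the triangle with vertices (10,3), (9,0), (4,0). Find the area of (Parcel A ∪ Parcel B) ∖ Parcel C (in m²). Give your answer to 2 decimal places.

54.50

|Parcel A ∪ Parcel B| = 62.
|(Parcel A ∪ Parcel B) ∩ Parcel C| = 7.5.
|(Parcel A ∪ Parcel B) ∖ Parcel C| = 62 − 7.5 = 54.50.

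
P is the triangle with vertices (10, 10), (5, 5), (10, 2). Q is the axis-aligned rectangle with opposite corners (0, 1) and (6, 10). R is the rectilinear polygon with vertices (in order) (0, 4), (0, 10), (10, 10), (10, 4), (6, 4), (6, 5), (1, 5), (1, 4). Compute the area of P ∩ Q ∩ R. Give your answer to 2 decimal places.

0.50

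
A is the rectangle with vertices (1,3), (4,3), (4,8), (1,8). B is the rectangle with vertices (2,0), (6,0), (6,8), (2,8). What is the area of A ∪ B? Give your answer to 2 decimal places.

37.00

By inclusion–exclusion:
Individual areas: |A| = 15, |B| = 32.
|A∩B|: x∈[2,4], y∈[3,8] → 2·5 = 10.
|A ∪ B| = 47 − 10 = 37.00.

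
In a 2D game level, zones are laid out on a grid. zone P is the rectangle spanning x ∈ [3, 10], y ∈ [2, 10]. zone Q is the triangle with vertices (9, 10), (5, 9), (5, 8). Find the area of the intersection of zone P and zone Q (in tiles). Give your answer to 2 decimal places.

The intersection is the polygon with vertices (5,8), (5,9), (9,10).
By the shoelace formula its area is 2.00.

2.00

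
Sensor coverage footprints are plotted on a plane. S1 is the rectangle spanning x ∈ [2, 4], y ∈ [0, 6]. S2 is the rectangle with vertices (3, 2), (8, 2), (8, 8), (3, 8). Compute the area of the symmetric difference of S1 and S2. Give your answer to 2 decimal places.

|S1∩S2|: x∈[3,4], y∈[2,6] → 1·4 = 4.
|S1 △ S2| = |S1| + |S2| − 2·|S1∩S2| = 12 + 30 − 8 = 34.00.

34.00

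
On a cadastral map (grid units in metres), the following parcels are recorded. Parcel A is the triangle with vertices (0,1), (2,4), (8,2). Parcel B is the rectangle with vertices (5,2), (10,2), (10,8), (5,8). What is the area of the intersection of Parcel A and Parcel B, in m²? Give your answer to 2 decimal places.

The intersection is the polygon with vertices (8,2), (5,2), (5,3).
By the shoelace formula its area is 1.50.

1.50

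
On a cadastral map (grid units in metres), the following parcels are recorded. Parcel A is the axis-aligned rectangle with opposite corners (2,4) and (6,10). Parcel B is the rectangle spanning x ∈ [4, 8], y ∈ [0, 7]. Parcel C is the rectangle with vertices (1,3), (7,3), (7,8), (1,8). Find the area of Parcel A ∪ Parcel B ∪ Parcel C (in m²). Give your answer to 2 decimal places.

54.00

By inclusion–exclusion:
Individual areas: |Parcel A| = 24, |Parcel B| = 28, |Parcel C| = 30.
|Parcel A∩Parcel B|: x∈[4,6], y∈[4,7] → 2·3 = 6.
|Parcel A∩Parcel C|: x∈[2,6], y∈[4,8] → 4·4 = 16.
|Parcel B∩Parcel C|: x∈[4,7], y∈[3,7] → 3·4 = 12.
|Parcel A∩Parcel B∩Parcel C| = 6.
|Parcel A ∪ Parcel B ∪ Parcel C| = 82 − 34 + 6 = 54.00.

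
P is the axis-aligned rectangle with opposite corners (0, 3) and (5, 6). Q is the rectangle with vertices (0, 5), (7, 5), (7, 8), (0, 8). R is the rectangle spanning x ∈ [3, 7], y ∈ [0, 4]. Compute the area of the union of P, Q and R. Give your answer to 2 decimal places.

By inclusion–exclusion:
Individual areas: |P| = 15, |Q| = 21, |R| = 16.
|P∩Q|: x∈[0,5], y∈[5,6] → 5·1 = 5.
|P∩R|: x∈[3,5], y∈[3,4] → 2·1 = 2.
|Q∩R| = 0 (no overlap).
|P∩Q∩R| = 0.
|P ∪ Q ∪ R| = 52 − 7 + 0 = 45.00.

45.00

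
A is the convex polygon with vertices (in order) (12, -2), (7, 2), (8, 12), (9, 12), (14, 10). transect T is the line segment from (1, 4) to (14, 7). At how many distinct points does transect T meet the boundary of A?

The segment meets the boundary at (13.48,6.88), (7.346,5.465).

2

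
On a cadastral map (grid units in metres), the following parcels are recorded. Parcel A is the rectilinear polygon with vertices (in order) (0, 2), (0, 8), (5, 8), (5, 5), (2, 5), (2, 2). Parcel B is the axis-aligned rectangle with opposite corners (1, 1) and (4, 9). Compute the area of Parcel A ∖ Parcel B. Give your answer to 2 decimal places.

|Parcel A| = 21, |Parcel A∩Parcel B| = 12.
|Parcel A ∖ Parcel B| = |Parcel A| − |Parcel A∩Parcel B| = 21 − 12 = 9.00.

9.00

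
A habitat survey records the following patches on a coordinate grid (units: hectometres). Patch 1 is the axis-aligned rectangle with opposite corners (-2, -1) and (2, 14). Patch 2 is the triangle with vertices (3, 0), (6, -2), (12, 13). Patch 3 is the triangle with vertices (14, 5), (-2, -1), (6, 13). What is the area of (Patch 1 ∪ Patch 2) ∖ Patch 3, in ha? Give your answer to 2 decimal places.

61.94

|Patch 1 ∪ Patch 2| = 88.5.
|(Patch 1 ∪ Patch 2) ∩ Patch 3| = 26.56.
|(Patch 1 ∪ Patch 2) ∖ Patch 3| = 88.5 − 26.56 = 61.94.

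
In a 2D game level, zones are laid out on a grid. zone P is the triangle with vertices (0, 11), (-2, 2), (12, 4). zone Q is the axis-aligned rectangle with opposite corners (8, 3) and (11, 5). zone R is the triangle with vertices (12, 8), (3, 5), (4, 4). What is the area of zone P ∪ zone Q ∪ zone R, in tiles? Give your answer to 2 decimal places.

64.42

By inclusion–exclusion:
Individual areas: |zone P| = 61, |zone Q| = 6, |zone R| = 6.
|zone P∩zone Q| = 3.9226.
|zone P∩zone R| = 4.6573.
|zone Q∩zone R| = 0.
|zone P∩zone Q∩zone R| = 0.
|zone P ∪ zone Q ∪ zone R| = 73 − 8.58 + 0 = 64.42.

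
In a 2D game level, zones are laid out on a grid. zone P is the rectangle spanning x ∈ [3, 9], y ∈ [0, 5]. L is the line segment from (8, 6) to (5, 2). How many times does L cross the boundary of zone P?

1

The segment meets the boundary at (7.25,5).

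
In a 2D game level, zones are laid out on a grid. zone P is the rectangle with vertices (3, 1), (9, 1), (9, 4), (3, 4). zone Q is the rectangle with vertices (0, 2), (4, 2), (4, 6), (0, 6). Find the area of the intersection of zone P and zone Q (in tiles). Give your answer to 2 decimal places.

|zone P∩zone Q|: x∈[3,4], y∈[2,4] → 1·2 = 2.

2.00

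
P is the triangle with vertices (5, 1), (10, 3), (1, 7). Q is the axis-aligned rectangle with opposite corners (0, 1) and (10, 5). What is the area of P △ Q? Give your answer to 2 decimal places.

|P| = 19, |Q| = 40, |P∩Q| = 15.8333.
|P △ Q| = |P| + |Q| − 2·|P∩Q| = 19 + 40 − 31.6667 = 27.33.

27.33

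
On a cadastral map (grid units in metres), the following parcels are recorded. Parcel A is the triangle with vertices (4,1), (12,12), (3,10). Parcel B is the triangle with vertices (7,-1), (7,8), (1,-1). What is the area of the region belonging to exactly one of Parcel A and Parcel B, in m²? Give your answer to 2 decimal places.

|Parcel A| = 41.5, |Parcel B| = 27, |Parcel A∩Parcel B| = 8.3601.
|Parcel A △ Parcel B| = |Parcel A| + |Parcel B| − 2·|Parcel A∩Parcel B| = 41.5 + 27 − 16.7202 = 51.78.

51.78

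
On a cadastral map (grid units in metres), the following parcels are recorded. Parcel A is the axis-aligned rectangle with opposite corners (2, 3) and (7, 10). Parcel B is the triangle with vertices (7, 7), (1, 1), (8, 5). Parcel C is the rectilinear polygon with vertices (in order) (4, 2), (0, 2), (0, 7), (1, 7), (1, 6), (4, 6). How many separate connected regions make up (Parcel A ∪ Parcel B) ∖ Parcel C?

2

(Parcel A ∪ Parcel B) ∖ Parcel C splits into 2 disjoint pieces (area 30.3571, area 0.375).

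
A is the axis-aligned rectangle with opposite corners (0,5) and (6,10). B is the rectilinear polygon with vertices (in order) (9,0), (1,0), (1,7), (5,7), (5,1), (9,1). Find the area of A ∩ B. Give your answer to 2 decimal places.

The intersection is the polygon with vertices (1,5), (1,7), (5,7), (5,5).
By the shoelace formula its area is 8.00.

8.00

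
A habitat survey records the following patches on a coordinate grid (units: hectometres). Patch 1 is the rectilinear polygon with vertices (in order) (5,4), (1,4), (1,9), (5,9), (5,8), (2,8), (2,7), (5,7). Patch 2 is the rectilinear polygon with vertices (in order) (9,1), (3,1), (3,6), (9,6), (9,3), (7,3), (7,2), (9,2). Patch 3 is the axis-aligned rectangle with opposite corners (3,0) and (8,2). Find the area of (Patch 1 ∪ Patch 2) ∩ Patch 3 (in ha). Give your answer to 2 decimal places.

5.00

The region (Patch 1 ∪ Patch 2) ∩ Patch 3 is the polygon with vertices (8,2), (8,1), (3,1), (3,2), (7,2).
By the shoelace formula its area is 5.00.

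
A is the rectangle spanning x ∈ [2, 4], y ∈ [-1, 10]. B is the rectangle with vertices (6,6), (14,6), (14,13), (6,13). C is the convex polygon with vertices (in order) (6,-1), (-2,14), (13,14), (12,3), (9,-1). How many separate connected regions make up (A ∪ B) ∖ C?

(A ∪ B) ∖ C splits into 2 disjoint pieces (area 11.25, area 9.8636).

2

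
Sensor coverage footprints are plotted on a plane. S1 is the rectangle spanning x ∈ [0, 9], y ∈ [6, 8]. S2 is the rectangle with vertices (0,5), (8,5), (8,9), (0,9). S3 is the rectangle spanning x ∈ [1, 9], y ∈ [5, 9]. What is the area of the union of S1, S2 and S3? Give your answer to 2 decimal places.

36.00

By inclusion–exclusion:
Individual areas: |S1| = 18, |S2| = 32, |S3| = 32.
|S1∩S2|: x∈[0,8], y∈[6,8] → 8·2 = 16.
|S1∩S3|: x∈[1,9], y∈[6,8] → 8·2 = 16.
|S2∩S3|: x∈[1,8], y∈[5,9] → 7·4 = 28.
|S1∩S2∩S3| = 14.
|S1 ∪ S2 ∪ S3| = 82 − 60 + 14 = 36.00.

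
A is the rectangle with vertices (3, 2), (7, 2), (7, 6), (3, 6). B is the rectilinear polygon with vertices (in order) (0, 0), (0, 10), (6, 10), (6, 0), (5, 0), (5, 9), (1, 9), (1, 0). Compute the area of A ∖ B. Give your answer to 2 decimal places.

|A| = 16, |A∩B| = 4.
|A ∖ B| = |A| − |A∩B| = 16 − 4 = 12.00.

12.00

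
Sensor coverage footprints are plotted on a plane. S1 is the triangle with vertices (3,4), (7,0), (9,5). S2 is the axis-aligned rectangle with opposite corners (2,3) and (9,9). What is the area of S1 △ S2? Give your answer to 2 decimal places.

40.60

|S1| = 14, |S2| = 42, |S1∩S2| = 7.7.
|S1 △ S2| = |S1| + |S2| − 2·|S1∩S2| = 14 + 42 − 15.4 = 40.60.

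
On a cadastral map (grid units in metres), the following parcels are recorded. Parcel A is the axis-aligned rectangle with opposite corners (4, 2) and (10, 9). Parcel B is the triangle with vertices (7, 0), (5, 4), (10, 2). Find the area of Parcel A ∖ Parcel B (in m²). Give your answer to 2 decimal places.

38.00

|Parcel A| = 42, |Parcel A∩Parcel B| = 4.
|Parcel A ∖ Parcel B| = |Parcel A| − |Parcel A∩Parcel B| = 42 − 4 = 38.00.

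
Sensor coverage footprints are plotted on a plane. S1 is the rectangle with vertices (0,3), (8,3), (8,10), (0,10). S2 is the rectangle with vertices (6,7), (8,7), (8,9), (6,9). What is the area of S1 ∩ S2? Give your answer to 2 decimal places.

|S1∩S2|: x∈[6,8], y∈[7,9] → 2·2 = 4.

4.00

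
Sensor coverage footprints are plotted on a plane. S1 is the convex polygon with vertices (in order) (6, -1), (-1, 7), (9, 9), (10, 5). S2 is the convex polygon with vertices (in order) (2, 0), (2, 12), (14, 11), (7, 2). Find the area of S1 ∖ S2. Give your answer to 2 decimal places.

|S1| = 58, |S1∩S2| = 44.2502.
|S1 ∖ S2| = |S1| − |S1∩S2| = 58 − 44.2502 = 13.75.

13.75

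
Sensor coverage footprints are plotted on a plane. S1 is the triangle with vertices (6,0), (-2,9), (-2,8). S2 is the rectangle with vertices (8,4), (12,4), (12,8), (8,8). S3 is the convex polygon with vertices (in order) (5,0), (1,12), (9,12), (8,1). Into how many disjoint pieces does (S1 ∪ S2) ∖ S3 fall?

3

(S1 ∪ S2) ∖ S3 splits into 3 disjoint pieces (area 0.0036, area 3.85, area 14.1818).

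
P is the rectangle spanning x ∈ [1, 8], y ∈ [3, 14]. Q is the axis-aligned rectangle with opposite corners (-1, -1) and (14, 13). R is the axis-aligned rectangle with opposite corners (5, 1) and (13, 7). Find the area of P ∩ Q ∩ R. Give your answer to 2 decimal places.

The intersection is the polygon with vertices (5,3), (5,7), (8,7), (8,3).
By the shoelace formula its area is 12.00.

12.00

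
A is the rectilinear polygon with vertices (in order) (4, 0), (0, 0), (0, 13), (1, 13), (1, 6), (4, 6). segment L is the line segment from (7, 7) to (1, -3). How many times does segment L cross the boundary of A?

The segment meets the boundary at (2.8,0), (4,2).

2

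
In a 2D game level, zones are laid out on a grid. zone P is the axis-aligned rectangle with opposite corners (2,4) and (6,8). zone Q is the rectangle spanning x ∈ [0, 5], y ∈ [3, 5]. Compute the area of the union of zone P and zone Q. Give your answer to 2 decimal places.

23.00

By inclusion–exclusion:
Individual areas: |zone P| = 16, |zone Q| = 10.
|zone P∩zone Q|: x∈[2,5], y∈[4,5] → 3·1 = 3.
|zone P ∪ zone Q| = 26 − 3 = 23.00.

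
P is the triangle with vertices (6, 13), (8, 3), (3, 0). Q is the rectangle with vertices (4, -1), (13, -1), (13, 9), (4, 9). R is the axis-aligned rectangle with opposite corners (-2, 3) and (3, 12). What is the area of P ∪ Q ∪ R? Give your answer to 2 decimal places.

By inclusion–exclusion:
Individual areas: |P| = 28, |Q| = 90, |R| = 45.
|P∩Q| = 22.6872.
|P∩R| = 0.
|Q∩R| = 0 (no overlap).
|P∩Q∩R| = 0.
|P ∪ Q ∪ R| = 163 − 22.6872 + 0 = 140.31.

140.31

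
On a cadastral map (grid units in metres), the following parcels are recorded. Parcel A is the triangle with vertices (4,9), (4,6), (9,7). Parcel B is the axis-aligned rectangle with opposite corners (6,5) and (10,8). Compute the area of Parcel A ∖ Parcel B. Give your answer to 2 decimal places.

4.85

|Parcel A| = 7.5, |Parcel A∩Parcel B| = 2.65.
|Parcel A ∖ Parcel B| = |Parcel A| − |Parcel A∩Parcel B| = 7.5 − 2.65 = 4.85.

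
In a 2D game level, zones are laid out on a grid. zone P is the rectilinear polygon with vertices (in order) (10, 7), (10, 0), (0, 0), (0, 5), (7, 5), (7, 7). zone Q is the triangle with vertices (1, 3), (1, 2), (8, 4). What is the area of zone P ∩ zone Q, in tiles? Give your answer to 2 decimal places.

The intersection is the polygon with vertices (8,4), (1,2), (1,3).
By the shoelace formula its area is 3.50.

3.50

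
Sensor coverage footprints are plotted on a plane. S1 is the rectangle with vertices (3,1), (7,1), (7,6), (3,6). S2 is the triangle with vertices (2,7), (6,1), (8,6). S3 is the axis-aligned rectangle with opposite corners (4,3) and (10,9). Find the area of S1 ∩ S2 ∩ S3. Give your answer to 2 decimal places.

The intersection is the polygon with vertices (7,6), (7,3.5), (6.8,3), (4.667,3), (4,4), (4,6).
By the shoelace formula its area is 8.62.

8.62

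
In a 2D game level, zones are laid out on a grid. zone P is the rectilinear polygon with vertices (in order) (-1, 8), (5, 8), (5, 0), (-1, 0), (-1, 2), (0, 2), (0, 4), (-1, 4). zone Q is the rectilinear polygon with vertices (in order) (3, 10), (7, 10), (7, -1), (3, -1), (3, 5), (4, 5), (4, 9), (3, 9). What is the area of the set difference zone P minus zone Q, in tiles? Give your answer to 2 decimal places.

|zone P| = 46, |zone P∩zone Q| = 13.
|zone P ∖ zone Q| = |zone P| − |zone P∩zone Q| = 46 − 13 = 33.00.

33.00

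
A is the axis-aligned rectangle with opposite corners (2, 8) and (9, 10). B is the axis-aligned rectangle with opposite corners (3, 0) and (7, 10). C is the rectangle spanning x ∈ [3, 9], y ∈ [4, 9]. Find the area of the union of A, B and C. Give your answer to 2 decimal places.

By inclusion–exclusion:
Individual areas: |A| = 14, |B| = 40, |C| = 30.
|A∩B|: x∈[3,7], y∈[8,10] → 4·2 = 8.
|A∩C|: x∈[3,9], y∈[8,9] → 6·1 = 6.
|B∩C|: x∈[3,7], y∈[4,9] → 4·5 = 20.
|A∩B∩C| = 4.
|A ∪ B ∪ C| = 84 − 34 + 4 = 54.00.

54.00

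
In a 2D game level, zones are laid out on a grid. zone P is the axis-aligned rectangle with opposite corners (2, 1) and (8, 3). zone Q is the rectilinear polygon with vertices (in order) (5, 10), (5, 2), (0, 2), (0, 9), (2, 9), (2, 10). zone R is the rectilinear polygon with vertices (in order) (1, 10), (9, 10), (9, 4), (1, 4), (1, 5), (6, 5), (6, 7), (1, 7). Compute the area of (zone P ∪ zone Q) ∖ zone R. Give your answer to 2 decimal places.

|zone P ∪ zone Q| = 47.
|(zone P ∪ zone Q) ∩ zone R| = 15.
|(zone P ∪ zone Q) ∖ zone R| = 47 − 15 = 32.00.

32.00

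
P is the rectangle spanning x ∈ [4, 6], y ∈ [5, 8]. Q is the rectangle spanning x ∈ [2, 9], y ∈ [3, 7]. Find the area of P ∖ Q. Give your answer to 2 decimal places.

|P∩Q|: x∈[4,6], y∈[5,7] → 2·2 = 4.
|P| = 6.
|P ∖ Q| = |P| − |P∩Q| = 6 − 4 = 2.00.

2.00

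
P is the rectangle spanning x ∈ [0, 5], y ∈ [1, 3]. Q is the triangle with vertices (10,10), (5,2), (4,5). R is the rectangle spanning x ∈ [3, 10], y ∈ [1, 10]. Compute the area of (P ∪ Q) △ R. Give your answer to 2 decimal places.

53.67

|P ∪ Q| = 21.3333.
|(P ∪ Q) ∩ R| = 15.3333.
|(P ∪ Q) △ R| = 21.3333 + 63 − 30.6667 = 53.67.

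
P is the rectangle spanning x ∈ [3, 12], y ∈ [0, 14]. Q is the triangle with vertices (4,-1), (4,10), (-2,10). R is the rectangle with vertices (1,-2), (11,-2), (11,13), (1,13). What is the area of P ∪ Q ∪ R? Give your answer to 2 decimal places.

180.25

By inclusion–exclusion:
Individual areas: |P| = 126, |Q| = 33, |R| = 150.
|P∩Q| = 9.8106.
|P∩R|: x∈[3,11], y∈[0,13] → 8·13 = 104.
|Q∩R| = 24.75.
|P∩Q∩R| = 9.8106.
|P ∪ Q ∪ R| = 309 − 138.5606 + 9.8106 = 180.25.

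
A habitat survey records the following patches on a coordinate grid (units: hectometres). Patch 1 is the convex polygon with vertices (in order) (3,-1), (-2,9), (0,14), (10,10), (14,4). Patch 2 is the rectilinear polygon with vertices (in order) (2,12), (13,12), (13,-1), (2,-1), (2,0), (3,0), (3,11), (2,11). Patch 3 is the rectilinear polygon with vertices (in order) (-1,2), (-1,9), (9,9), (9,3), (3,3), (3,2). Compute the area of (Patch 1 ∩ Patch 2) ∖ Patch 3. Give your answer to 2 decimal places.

|Patch 1 ∩ Patch 2| = 90.7727.
|(Patch 1 ∩ Patch 2) ∩ Patch 3| = 36.
|(Patch 1 ∩ Patch 2) ∖ Patch 3| = 90.7727 − 36 = 54.77.

54.77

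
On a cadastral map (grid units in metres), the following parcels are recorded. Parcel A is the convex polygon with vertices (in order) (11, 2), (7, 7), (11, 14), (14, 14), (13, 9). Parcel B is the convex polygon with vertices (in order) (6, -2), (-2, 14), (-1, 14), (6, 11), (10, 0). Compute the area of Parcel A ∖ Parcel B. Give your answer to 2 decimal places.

|Parcel A| = 43.5, |Parcel A∩Parcel B| = 0.3472.
|Parcel A ∖ Parcel B| = |Parcel A| − |Parcel A∩Parcel B| = 43.5 − 0.3472 = 43.15.

43.15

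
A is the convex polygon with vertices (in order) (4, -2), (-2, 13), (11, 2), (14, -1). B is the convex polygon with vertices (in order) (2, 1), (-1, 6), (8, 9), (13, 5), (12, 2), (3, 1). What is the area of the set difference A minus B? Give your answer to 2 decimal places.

|A| = 81, |A∩B| = 38.8431.
|A ∖ B| = |A| − |A∩B| = 81 − 38.8431 = 42.16.

42.16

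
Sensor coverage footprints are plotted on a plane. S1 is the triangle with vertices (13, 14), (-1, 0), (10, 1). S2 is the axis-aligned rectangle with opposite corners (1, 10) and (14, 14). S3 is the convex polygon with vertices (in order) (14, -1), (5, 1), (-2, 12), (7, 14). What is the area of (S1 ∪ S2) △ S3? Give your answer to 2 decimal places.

|S1 ∪ S2| = 115.8462.
|(S1 ∪ S2) ∩ S3| = 68.3648.
|(S1 ∪ S2) △ S3| = 115.8462 + 117 − 136.7296 = 96.12.

96.12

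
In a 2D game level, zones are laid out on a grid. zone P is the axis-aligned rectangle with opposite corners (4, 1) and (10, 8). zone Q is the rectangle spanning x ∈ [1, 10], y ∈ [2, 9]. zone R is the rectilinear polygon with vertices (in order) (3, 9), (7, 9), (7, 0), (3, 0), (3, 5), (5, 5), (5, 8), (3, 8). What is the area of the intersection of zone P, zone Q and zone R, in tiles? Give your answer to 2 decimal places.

15.00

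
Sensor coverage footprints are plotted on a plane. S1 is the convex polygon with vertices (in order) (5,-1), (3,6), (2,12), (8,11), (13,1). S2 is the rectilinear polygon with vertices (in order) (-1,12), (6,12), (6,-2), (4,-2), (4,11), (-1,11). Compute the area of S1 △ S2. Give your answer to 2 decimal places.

|S1| = 85, |S2| = 33, |S1∩S2| = 24.7083.
|S1 △ S2| = |S1| + |S2| − 2·|S1∩S2| = 85 + 33 − 49.4167 = 68.58.

68.58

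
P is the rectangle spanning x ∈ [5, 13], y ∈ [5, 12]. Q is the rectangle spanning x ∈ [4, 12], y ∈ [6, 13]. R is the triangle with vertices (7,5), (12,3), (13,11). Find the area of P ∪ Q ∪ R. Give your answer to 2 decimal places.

75.25

By inclusion–exclusion:
Individual areas: |P| = 56, |Q| = 56, |R| = 21.
|P∩Q|: x∈[5,12], y∈[6,12] → 7·6 = 42.
|P∩R| = 15.75.
|Q∩R| = 8.
|P∩Q∩R| = 8.
|P ∪ Q ∪ R| = 133 − 65.75 + 8 = 75.25.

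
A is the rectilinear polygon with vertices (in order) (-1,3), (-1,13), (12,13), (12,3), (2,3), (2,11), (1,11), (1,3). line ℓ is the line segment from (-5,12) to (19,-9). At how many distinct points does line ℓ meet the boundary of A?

The segment meets the boundary at (5.286,3), (2,5.875), (1,6.75), (-1,8.5).

4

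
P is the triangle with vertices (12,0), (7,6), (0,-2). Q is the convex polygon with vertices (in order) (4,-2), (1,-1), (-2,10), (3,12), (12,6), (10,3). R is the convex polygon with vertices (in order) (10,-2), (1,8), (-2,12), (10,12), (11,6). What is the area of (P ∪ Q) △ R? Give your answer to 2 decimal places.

|P ∪ Q| = 127.1586.
|(P ∪ Q) ∩ R| = 69.5552.
|(P ∪ Q) △ R| = 127.1586 + 94 − 139.1103 = 82.05.

82.05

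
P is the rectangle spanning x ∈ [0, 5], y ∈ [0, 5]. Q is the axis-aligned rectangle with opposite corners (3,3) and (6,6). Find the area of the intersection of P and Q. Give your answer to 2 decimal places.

4.00

|P∩Q|: x∈[3,5], y∈[3,5] → 2·2 = 4.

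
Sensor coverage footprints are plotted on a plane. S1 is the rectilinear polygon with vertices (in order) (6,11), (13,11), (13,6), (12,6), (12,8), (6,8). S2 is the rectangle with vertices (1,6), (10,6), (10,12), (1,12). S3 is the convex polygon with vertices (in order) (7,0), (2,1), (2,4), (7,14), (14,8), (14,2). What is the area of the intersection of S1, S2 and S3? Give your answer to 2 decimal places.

12.00

The intersection is the polygon with vertices (10,8), (6,8), (6,11), (10,11).
By the shoelace formula its area is 12.00.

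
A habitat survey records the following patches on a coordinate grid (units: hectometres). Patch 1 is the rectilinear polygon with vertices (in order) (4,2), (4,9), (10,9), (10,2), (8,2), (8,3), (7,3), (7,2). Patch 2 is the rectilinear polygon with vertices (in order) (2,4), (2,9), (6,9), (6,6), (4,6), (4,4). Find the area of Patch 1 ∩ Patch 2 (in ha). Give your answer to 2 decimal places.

6.00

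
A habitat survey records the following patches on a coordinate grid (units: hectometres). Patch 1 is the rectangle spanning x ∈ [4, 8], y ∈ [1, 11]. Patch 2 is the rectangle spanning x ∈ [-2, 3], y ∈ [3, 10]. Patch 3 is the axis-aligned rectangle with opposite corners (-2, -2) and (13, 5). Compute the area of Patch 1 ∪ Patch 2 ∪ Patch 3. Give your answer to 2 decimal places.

154.00

By inclusion–exclusion:
Individual areas: |Patch 1| = 40, |Patch 2| = 35, |Patch 3| = 105.
|Patch 1∩Patch 2| = 0 (no overlap).
|Patch 1∩Patch 3|: x∈[4,8], y∈[1,5] → 4·4 = 16.
|Patch 2∩Patch 3|: x∈[-2,3], y∈[3,5] → 5·2 = 10.
|Patch 1∩Patch 2∩Patch 3| = 0.
|Patch 1 ∪ Patch 2 ∪ Patch 3| = 180 − 26 + 0 = 154.00.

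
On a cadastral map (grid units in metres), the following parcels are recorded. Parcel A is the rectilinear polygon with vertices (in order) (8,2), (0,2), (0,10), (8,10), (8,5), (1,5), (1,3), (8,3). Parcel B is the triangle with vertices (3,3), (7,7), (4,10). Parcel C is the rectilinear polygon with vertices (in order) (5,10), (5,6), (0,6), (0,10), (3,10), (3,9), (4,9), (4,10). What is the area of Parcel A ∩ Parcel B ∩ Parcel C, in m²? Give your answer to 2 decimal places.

4.57

The intersection is the polygon with vertices (3.857,9), (4,9), (4,10), (5,9), (5,6), (3.429,6).
By the shoelace formula its area is 4.57.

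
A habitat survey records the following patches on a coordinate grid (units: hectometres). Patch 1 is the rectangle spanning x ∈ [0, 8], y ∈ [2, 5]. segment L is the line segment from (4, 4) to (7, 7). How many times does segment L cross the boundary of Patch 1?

The segment meets the boundary at (5,5).

1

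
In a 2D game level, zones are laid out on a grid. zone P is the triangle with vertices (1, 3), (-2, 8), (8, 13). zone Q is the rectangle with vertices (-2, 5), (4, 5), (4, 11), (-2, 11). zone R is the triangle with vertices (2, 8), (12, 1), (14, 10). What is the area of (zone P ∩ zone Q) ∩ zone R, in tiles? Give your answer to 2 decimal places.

1.62

The region (zone P ∩ zone Q) ∩ zone R is the polygon with vertices (4,7.286), (3.678,6.825), (2,8), (4,8.333).
By the shoelace formula its area is 1.62.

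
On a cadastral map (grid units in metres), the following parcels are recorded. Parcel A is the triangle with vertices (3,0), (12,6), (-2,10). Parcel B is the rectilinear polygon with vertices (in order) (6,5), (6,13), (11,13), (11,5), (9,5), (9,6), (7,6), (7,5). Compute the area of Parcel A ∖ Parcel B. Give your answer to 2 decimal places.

52.08

|Parcel A| = 60, |Parcel A∩Parcel B| = 7.9167.
|Parcel A ∖ Parcel B| = |Parcel A| − |Parcel A∩Parcel B| = 60 − 7.9167 = 52.08.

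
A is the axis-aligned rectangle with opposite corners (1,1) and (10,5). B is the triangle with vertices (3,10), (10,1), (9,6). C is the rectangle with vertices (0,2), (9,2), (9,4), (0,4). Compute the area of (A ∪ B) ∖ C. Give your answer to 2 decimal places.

|A ∪ B| = 44.3778.
|(A ∪ B) ∩ C| = 16.
|(A ∪ B) ∖ C| = 44.3778 − 16 = 28.38.

28.38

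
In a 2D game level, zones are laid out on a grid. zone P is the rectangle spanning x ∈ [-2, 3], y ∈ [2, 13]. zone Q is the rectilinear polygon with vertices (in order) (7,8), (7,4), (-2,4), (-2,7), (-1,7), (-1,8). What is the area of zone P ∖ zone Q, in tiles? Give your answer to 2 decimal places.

36.00

|zone P| = 55, |zone P∩zone Q| = 19.
|zone P ∖ zone Q| = |zone P| − |zone P∩zone Q| = 55 − 19 = 36.00.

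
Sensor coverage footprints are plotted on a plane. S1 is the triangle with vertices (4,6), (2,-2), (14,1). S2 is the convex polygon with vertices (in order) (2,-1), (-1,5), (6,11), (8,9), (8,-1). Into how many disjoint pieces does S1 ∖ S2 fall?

2

S1 ∖ S2 splits into 2 disjoint pieces (area 1.875, area 13.5).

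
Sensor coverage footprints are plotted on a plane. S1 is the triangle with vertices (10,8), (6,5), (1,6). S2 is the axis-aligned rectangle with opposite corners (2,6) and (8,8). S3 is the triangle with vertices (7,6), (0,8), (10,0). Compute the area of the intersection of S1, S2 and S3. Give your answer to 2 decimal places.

2.05

The intersection is the polygon with vertices (2.5,6), (2.174,6.261), (4.375,6.75), (7,6).
By the shoelace formula its area is 2.05.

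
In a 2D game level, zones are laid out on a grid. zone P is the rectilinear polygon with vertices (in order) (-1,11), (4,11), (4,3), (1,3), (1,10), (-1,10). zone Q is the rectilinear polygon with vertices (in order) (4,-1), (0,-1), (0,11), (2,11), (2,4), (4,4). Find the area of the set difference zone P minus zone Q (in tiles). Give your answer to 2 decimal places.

15.00

|zone P| = 26, |zone P∩zone Q| = 11.
|zone P ∖ zone Q| = |zone P| − |zone P∩zone Q| = 26 − 11 = 15.00.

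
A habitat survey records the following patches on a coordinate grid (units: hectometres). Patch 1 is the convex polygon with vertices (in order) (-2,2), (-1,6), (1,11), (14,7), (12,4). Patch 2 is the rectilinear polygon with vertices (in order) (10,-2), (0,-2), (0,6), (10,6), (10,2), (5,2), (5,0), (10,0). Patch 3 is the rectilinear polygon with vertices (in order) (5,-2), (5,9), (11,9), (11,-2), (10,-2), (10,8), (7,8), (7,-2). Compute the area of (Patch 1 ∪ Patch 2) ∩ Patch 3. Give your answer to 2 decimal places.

|Patch 1 ∪ Patch 2| = 125.
|(Patch 1 ∪ Patch 2) ∩ Patch 3| = 24.33.

24.33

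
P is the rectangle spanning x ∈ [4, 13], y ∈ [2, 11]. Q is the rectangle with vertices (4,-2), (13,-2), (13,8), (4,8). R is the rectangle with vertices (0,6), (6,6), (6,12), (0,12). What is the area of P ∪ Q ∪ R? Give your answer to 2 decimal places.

143.00

By inclusion–exclusion:
Individual areas: |P| = 81, |Q| = 90, |R| = 36.
|P∩Q|: x∈[4,13], y∈[2,8] → 9·6 = 54.
|P∩R|: x∈[4,6], y∈[6,11] → 2·5 = 10.
|Q∩R|: x∈[4,6], y∈[6,8] → 2·2 = 4.
|P∩Q∩R| = 4.
|P ∪ Q ∪ R| = 207 − 68 + 4 = 143.00.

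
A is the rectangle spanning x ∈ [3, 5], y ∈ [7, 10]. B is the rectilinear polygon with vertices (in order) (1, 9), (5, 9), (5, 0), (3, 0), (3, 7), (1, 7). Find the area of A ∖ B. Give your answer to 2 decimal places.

2.00

|A| = 6, |A∩B| = 4.
|A ∖ B| = |A| − |A∩B| = 6 − 4 = 2.00.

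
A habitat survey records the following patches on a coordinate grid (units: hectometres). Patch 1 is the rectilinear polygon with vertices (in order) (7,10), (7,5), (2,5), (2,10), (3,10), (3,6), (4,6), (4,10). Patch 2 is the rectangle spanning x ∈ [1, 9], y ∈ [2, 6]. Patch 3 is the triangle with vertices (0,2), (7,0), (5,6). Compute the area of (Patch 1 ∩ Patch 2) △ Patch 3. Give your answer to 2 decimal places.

|Patch 1 ∩ Patch 2| = 5.
|(Patch 1 ∩ Patch 2) ∩ Patch 3| = 0.7917.
|(Patch 1 ∩ Patch 2) △ Patch 3| = 5 + 19 − 1.5833 = 22.42.

22.42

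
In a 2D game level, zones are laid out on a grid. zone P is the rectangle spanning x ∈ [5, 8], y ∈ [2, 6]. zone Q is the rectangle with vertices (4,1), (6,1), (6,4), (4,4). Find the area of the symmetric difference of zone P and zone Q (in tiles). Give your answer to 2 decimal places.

|zone P∩zone Q|: x∈[5,6], y∈[2,4] → 1·2 = 2.
|zone P △ zone Q| = |zone P| + |zone Q| − 2·|zone P∩zone Q| = 12 + 6 − 4 = 14.00.

14.00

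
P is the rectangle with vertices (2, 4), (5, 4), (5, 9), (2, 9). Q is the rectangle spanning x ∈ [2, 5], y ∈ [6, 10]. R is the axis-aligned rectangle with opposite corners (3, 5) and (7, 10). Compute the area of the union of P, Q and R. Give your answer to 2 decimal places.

28.00

By inclusion–exclusion:
Individual areas: |P| = 15, |Q| = 12, |R| = 20.
|P∩Q|: x∈[2,5], y∈[6,9] → 3·3 = 9.
|P∩R|: x∈[3,5], y∈[5,9] → 2·4 = 8.
|Q∩R|: x∈[3,5], y∈[6,10] → 2·4 = 8.
|P∩Q∩R| = 6.
|P ∪ Q ∪ R| = 47 − 25 + 6 = 28.00.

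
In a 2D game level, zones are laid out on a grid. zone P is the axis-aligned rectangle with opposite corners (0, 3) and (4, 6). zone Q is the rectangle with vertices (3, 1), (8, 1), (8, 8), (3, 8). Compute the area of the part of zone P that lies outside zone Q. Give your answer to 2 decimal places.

9.00

|zone P∩zone Q|: x∈[3,4], y∈[3,6] → 1·3 = 3.
|zone P| = 12.
|zone P ∖ zone Q| = |zone P| − |zone P∩zone Q| = 12 − 3 = 9.00.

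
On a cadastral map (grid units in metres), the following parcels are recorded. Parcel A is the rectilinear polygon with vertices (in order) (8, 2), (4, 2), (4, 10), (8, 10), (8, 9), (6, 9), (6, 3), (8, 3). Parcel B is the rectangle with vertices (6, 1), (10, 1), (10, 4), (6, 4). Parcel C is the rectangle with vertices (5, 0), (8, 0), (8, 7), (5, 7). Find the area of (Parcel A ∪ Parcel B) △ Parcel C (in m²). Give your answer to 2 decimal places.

29.00

|Parcel A ∪ Parcel B| = 30.
|(Parcel A ∪ Parcel B) ∩ Parcel C| = 11.
|(Parcel A ∪ Parcel B) △ Parcel C| = 30 + 21 − 22 = 29.00.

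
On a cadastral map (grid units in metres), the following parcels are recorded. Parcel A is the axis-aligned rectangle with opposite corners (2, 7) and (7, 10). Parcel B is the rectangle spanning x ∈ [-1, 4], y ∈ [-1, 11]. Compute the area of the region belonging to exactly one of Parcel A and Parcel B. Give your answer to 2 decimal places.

|Parcel A∩Parcel B|: x∈[2,4], y∈[7,10] → 2·3 = 6.
|Parcel A △ Parcel B| = |Parcel A| + |Parcel B| − 2·|Parcel A∩Parcel B| = 15 + 60 − 12 = 63.00.

63.00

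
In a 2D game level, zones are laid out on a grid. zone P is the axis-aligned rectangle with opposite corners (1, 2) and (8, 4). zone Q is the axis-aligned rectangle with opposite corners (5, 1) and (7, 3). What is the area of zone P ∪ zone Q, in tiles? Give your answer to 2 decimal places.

16.00

By inclusion–exclusion:
Individual areas: |zone P| = 14, |zone Q| = 4.
|zone P∩zone Q|: x∈[5,7], y∈[2,3] → 2·1 = 2.
|zone P ∪ zone Q| = 18 − 2 = 16.00.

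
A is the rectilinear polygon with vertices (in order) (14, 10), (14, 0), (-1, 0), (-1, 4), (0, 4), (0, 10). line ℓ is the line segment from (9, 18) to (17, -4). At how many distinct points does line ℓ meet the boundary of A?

The segment meets the boundary at (14,4.25), (11.909,10).

2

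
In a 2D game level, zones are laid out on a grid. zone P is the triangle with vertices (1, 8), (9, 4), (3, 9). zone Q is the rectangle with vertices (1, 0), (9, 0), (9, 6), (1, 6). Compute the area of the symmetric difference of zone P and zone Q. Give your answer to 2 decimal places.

|zone P| = 8, |zone Q| = 48, |zone P∩zone Q| = 1.6.
|zone P △ zone Q| = |zone P| + |zone Q| − 2·|zone P∩zone Q| = 8 + 48 − 3.2 = 52.80.

52.80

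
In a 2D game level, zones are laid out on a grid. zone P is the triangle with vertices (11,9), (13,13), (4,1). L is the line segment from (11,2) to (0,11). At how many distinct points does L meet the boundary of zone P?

2

The segment meets the boundary at (7.127,5.169), (7.43,4.921).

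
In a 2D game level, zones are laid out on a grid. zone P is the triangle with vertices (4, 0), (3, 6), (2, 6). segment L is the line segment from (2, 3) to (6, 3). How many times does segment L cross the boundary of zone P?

2

The segment meets the boundary at (3.5,3), (3,3).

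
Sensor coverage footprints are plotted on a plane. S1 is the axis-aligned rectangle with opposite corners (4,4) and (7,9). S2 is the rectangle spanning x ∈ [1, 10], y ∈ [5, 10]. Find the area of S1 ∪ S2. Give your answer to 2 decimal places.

48.00

By inclusion–exclusion:
Individual areas: |S1| = 15, |S2| = 45.
|S1∩S2|: x∈[4,7], y∈[5,9] → 3·4 = 12.
|S1 ∪ S2| = 60 − 12 = 48.00.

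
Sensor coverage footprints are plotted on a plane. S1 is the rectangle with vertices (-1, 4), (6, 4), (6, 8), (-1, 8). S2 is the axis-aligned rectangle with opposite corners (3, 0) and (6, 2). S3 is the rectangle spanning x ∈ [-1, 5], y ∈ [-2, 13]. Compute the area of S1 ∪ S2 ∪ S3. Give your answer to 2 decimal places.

By inclusion–exclusion:
Individual areas: |S1| = 28, |S2| = 6, |S3| = 90.
|S1∩S2| = 0 (no overlap).
|S1∩S3|: x∈[-1,5], y∈[4,8] → 6·4 = 24.
|S2∩S3|: x∈[3,5], y∈[0,2] → 2·2 = 4.
|S1∩S2∩S3| = 0.
|S1 ∪ S2 ∪ S3| = 124 − 28 + 0 = 96.00.

96.00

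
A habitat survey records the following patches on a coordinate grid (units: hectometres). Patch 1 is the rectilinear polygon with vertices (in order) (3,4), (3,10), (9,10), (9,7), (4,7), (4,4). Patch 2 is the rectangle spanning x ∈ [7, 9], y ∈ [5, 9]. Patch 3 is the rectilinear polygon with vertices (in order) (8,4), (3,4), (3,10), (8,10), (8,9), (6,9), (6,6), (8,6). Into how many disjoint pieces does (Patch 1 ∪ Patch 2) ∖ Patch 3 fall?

1

(Patch 1 ∪ Patch 2) ∖ Patch 3 is a single connected region.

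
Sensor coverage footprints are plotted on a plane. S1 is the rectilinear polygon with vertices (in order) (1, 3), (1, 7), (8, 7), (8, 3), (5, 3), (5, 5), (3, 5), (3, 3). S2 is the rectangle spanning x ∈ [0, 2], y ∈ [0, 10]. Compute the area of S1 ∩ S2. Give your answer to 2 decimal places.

The intersection is the polygon with vertices (1,7), (2,7), (2,3), (1,3).
By the shoelace formula its area is 4.00.

4.00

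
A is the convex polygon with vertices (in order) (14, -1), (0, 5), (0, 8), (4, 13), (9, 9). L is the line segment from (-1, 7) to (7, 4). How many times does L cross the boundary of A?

1

The segment meets the boundary at (0,6.625).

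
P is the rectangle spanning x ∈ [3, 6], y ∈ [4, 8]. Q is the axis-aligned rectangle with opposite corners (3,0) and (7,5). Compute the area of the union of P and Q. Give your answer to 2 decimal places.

29.00

By inclusion–exclusion:
Individual areas: |P| = 12, |Q| = 20.
|P∩Q|: x∈[3,6], y∈[4,5] → 3·1 = 3.
|P ∪ Q| = 32 − 3 = 29.00.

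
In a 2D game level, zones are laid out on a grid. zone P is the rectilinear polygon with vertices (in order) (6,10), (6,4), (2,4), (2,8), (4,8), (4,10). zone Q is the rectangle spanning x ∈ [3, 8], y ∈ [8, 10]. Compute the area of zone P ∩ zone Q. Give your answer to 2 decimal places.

4.00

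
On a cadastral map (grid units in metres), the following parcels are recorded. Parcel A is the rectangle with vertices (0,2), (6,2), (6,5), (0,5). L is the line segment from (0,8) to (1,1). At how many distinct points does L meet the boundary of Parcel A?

The segment meets the boundary at (0.857,2), (0.429,5).

2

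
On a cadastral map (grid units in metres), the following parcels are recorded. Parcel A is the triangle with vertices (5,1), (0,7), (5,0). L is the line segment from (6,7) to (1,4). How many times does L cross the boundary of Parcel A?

2

The segment meets the boundary at (1.8,4.48), (2,4.6).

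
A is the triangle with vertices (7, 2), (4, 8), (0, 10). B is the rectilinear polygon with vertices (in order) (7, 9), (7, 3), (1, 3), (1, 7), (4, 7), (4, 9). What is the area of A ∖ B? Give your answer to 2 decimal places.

|A| = 9, |A∩B| = 4.75.
|A ∖ B| = |A| − |A∩B| = 9 − 4.75 = 4.25.

4.25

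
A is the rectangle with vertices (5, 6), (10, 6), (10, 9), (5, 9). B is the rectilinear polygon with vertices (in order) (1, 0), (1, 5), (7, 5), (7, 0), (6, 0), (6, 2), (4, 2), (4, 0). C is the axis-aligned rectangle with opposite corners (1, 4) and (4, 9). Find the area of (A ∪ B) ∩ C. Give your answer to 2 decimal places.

The region (A ∪ B) ∩ C is the polygon with vertices (1,5), (4,5), (4,4), (1,4).
By the shoelace formula its area is 3.00.

3.00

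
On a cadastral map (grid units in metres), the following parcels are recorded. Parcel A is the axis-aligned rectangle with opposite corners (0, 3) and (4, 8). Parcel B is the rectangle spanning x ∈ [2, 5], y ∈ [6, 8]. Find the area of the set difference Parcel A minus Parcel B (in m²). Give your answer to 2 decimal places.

16.00

|Parcel A∩Parcel B|: x∈[2,4], y∈[6,8] → 2·2 = 4.
|Parcel A| = 20.
|Parcel A ∖ Parcel B| = |Parcel A| − |Parcel A∩Parcel B| = 20 − 4 = 16.00.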